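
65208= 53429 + 11779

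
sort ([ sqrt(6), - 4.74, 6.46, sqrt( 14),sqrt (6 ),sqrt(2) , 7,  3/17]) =[ - 4.74, 3/17,  sqrt( 2 ), sqrt (6), sqrt( 6), sqrt (14), 6.46,7]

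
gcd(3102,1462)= 2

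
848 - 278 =570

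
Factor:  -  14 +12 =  - 2^1 = - 2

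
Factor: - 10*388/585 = -2^3 * 3^( -2)*13^( - 1 )*97^1 = -  776/117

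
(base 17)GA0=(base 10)4794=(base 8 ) 11272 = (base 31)4uk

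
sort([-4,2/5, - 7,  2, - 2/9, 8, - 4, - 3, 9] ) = [-7,-4,-4, - 3, - 2/9,2/5,  2,8 , 9 ] 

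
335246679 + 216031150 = 551277829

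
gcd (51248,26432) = 16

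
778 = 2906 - 2128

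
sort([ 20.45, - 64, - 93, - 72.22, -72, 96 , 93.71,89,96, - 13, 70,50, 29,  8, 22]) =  [ - 93, - 72.22, - 72, - 64,-13,8, 20.45,22,29,50,70,89, 93.71,96, 96]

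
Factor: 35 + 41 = 2^2*19^1 =76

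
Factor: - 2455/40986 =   -  2^( - 1)*3^( - 4)*5^1 * 11^ ( - 1)*23^(-1 )*491^1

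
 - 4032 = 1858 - 5890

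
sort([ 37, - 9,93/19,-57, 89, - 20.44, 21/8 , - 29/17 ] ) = [ - 57 , - 20.44,-9, - 29/17,  21/8, 93/19,37  ,  89] 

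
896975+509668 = 1406643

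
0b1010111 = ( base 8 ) 127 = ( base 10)87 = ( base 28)33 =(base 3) 10020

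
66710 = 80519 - 13809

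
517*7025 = 3631925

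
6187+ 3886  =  10073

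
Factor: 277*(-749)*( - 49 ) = 7^3*107^1*277^1 = 10166177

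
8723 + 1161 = 9884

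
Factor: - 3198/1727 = -2^1*3^1*11^(-1)*13^1 * 41^1*157^( - 1)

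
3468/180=19 + 4/15 = 19.27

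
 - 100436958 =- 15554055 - 84882903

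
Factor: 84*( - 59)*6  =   - 29736 =-2^3 *3^2 * 7^1 * 59^1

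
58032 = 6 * 9672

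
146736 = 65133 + 81603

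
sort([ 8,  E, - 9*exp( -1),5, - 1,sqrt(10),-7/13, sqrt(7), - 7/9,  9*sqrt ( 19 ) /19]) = [ - 9*exp( - 1), - 1,- 7/9, - 7/13,9*sqrt( 19) /19,sqrt( 7), E,sqrt (10), 5, 8] 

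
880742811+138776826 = 1019519637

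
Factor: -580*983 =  - 570140= - 2^2*5^1*29^1*983^1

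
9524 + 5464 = 14988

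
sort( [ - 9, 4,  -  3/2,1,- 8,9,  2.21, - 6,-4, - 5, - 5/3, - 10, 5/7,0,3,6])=[ - 10, - 9, - 8, - 6, - 5, - 4 , - 5/3, - 3/2, 0,  5/7,1,2.21,3, 4,6 , 9 ]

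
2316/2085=1 + 77/695=1.11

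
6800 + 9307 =16107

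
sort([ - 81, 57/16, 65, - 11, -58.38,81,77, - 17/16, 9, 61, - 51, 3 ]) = [ - 81, -58.38, - 51, - 11, - 17/16, 3, 57/16,9, 61,65, 77, 81] 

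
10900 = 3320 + 7580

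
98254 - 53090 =45164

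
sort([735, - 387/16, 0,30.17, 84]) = [ - 387/16 , 0,30.17,84, 735]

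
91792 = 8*11474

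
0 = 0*785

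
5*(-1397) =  - 6985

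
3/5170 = 3/5170 = 0.00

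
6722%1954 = 860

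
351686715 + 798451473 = 1150138188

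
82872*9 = 745848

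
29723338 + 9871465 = 39594803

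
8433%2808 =9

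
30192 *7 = 211344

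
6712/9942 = 3356/4971 = 0.68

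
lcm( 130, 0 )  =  0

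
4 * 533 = 2132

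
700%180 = 160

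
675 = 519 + 156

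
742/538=371/269 = 1.38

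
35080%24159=10921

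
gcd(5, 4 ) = 1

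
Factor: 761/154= 2^( - 1)*7^( - 1 ) *11^( -1)*761^1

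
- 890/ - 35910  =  89/3591 = 0.02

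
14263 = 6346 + 7917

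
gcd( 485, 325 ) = 5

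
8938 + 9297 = 18235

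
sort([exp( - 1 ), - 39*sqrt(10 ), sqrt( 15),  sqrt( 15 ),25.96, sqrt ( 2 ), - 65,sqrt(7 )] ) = [ - 39*sqrt (10), - 65, exp( - 1 ),sqrt( 2 ), sqrt(7),sqrt(15),sqrt( 15 ), 25.96]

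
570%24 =18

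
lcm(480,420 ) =3360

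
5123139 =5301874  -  178735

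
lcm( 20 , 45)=180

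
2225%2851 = 2225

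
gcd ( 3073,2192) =1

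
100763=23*4381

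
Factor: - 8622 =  - 2^1*3^2*479^1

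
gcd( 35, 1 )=1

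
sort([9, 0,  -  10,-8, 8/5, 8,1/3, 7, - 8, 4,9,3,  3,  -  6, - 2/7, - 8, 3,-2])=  [ - 10, - 8, - 8 ,-8, - 6, - 2, - 2/7, 0, 1/3, 8/5, 3,3, 3,4, 7, 8, 9,  9] 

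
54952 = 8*6869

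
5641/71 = 5641/71 = 79.45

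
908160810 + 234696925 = 1142857735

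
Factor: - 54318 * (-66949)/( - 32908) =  - 2^( - 1 )*3^1*11^1*19^( - 1)*433^(-1)*823^1*66949^1  =  -  1818267891/16454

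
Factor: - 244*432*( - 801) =2^6*3^5*61^1*89^1 = 84431808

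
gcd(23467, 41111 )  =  1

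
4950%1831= 1288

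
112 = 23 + 89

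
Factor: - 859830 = -2^1*3^1*5^1*28661^1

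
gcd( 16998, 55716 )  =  6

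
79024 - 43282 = 35742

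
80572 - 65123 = 15449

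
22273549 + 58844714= 81118263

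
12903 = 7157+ 5746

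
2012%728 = 556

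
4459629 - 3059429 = 1400200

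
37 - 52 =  - 15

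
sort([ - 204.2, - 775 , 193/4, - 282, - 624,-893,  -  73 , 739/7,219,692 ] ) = [ - 893, - 775, - 624,-282, - 204.2, - 73, 193/4,739/7, 219,  692]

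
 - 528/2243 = -528/2243 =-0.24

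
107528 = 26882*4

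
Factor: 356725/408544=2^ ( - 5)*5^2*17^(-1 )*19^1 = 475/544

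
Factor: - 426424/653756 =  - 302/463=-2^1*151^1*463^(  -  1) 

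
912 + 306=1218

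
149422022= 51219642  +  98202380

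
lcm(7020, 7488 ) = 112320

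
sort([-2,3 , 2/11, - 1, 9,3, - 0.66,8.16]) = [ - 2, - 1 , - 0.66, 2/11,3, 3 , 8.16,9]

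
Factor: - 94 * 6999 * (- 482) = 317110692=2^2 * 3^1*47^1  *  241^1* 2333^1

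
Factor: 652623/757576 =2^(-3 )*3^1 * 211^1*281^(- 1)*337^( - 1 )*1031^1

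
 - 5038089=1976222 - 7014311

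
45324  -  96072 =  - 50748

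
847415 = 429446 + 417969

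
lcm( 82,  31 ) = 2542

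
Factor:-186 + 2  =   - 2^3*23^1 = - 184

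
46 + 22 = 68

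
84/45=28/15 = 1.87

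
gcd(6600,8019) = 33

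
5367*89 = 477663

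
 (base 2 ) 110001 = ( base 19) 2b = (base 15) 34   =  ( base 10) 49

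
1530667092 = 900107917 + 630559175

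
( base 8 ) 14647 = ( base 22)DCB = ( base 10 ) 6567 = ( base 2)1100110100111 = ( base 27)906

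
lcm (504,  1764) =3528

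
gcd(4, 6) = 2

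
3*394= 1182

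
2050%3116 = 2050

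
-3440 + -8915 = - 12355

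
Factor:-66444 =  -  2^2*3^1 * 7^2*113^1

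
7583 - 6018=1565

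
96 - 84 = 12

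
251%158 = 93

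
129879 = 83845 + 46034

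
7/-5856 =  - 1 + 5849/5856 = - 0.00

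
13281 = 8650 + 4631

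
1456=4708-3252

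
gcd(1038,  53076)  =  6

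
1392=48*29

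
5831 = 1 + 5830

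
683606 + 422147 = 1105753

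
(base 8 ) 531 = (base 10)345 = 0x159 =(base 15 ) 180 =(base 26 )d7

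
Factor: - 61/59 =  -59^(  -  1)* 61^1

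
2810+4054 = 6864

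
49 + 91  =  140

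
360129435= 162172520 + 197956915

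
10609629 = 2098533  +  8511096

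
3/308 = 3/308 = 0.01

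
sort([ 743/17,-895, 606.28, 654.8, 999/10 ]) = [ - 895,743/17, 999/10,  606.28, 654.8]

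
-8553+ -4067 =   -  12620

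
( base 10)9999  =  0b10011100001111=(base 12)5953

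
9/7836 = 3/2612 = 0.00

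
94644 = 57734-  -36910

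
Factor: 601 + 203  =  804 = 2^2*3^1*67^1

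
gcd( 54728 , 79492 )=4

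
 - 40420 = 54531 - 94951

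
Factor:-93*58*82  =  - 442308 = - 2^2 * 3^1*29^1*31^1 * 41^1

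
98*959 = 93982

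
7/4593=7/4593 = 0.00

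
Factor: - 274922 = - 2^1 * 101^1 * 1361^1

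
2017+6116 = 8133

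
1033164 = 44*23481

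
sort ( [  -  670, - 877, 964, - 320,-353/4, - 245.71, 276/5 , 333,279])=[ - 877 , - 670, - 320, - 245.71, - 353/4, 276/5, 279,333, 964]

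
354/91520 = 177/45760 = 0.00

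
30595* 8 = 244760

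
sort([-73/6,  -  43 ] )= [ - 43,  -  73/6]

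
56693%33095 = 23598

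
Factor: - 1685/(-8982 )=2^( - 1)*3^( - 2)*5^1*337^1*499^( - 1 ) 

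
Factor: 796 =2^2*199^1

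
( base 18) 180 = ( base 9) 570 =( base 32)ek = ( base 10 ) 468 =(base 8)724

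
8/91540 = 2/22885 = 0.00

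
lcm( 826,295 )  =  4130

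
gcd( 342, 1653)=57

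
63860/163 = 391+ 127/163 = 391.78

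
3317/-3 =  - 3317/3  =  -1105.67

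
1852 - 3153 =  - 1301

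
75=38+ 37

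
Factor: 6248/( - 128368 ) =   -  2^(-1)*11^1*113^( - 1 ) = -11/226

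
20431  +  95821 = 116252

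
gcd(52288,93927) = 1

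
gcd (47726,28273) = 49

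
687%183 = 138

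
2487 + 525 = 3012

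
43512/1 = 43512 = 43512.00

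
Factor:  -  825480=  -  2^3*  3^2*5^1*2293^1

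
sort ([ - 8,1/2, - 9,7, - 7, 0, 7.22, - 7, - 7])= [- 9,-8, - 7 , - 7 , - 7,0, 1/2, 7, 7.22] 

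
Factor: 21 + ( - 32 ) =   -  11^1 = - 11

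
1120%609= 511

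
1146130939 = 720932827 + 425198112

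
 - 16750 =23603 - 40353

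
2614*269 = 703166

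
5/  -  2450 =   -  1/490 = - 0.00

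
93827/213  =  93827/213 = 440.50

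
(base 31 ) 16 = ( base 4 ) 211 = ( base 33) 14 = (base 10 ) 37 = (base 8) 45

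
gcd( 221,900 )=1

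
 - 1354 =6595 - 7949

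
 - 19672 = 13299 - 32971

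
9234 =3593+5641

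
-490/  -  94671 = 490/94671=0.01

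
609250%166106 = 110932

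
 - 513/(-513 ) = 1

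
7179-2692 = 4487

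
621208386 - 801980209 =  -180771823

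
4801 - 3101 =1700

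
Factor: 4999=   4999^1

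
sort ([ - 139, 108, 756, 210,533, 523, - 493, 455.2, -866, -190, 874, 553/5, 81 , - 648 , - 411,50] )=[ - 866 , - 648 , - 493, - 411, - 190,-139, 50,81, 108, 553/5, 210, 455.2,523, 533,756,  874]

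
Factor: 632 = 2^3*79^1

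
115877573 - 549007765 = -433130192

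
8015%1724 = 1119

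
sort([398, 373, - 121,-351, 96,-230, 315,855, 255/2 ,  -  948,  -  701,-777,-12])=[ -948,-777, - 701,  -  351, - 230, - 121,- 12 , 96, 255/2, 315, 373, 398, 855 ] 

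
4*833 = 3332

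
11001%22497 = 11001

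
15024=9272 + 5752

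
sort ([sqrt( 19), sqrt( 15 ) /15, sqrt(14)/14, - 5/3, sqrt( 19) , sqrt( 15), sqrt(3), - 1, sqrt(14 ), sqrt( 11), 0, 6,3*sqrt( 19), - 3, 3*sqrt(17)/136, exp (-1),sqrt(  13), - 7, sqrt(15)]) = [  -  7, - 3, - 5/3, - 1, 0, 3 * sqrt(17)/136,sqrt(15 ) /15, sqrt (14 ) /14, exp( - 1), sqrt(3 ),sqrt (11),sqrt(13),sqrt(14),sqrt(15 ), sqrt(15), sqrt(19),sqrt(19),  6, 3*sqrt(19)]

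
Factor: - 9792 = - 2^6*3^2*17^1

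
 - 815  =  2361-3176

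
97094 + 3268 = 100362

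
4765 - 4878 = -113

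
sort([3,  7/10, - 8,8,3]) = [ - 8, 7/10, 3, 3,8 ] 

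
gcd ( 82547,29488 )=97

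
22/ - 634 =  - 11/317 = - 0.03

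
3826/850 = 1913/425 = 4.50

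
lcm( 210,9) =630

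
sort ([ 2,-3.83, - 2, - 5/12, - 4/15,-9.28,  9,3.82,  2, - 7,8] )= [ - 9.28,-7, -3.83, - 2, - 5/12, - 4/15, 2 , 2,3.82,  8,9] 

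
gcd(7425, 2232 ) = 9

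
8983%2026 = 879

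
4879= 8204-3325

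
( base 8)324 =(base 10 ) 212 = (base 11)183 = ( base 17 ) C8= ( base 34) 68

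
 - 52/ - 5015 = 52/5015 = 0.01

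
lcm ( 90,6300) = 6300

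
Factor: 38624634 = 2^1 *3^3 *269^1 * 2659^1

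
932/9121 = 932/9121  =  0.10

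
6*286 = 1716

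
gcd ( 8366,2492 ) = 178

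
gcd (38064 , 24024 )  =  312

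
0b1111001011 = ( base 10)971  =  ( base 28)16j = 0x3CB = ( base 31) 10a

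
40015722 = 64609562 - 24593840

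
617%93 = 59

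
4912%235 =212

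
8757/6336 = 1+269/704=1.38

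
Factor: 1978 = 2^1*23^1* 43^1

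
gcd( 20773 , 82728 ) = 1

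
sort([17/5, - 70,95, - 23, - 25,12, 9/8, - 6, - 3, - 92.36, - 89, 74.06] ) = [  -  92.36, - 89,-70, - 25,-23, - 6, - 3, 9/8, 17/5, 12 , 74.06, 95]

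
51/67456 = 3/3968 = 0.00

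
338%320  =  18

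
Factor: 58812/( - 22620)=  - 13/5   =  - 5^( - 1)*13^1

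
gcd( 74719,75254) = 1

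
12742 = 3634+9108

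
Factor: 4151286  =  2^1*3^2*167^1 * 1381^1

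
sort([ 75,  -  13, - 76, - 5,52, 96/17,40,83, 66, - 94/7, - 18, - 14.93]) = [ - 76, - 18, - 14.93, - 94/7, - 13, - 5,96/17,40, 52,66, 75,83]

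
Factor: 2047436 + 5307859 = 3^2*5^1*79^1 * 2069^1 = 7355295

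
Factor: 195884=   2^2*13^1*3767^1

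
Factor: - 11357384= - 2^3*1419673^1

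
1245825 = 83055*15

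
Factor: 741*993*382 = 2^1*3^2 *13^1*19^1*191^1*331^1 = 281080566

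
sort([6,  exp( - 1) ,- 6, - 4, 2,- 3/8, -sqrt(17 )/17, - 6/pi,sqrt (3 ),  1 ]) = [ - 6, - 4 ,- 6/pi, - 3/8,-sqrt( 17 )/17,  exp ( - 1),1, sqrt(3), 2,6] 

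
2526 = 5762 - 3236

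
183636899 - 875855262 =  - 692218363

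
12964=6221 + 6743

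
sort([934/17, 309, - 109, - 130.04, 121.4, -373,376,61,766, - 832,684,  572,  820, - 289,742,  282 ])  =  [ - 832, - 373, - 289, - 130.04,-109, 934/17, 61,121.4, 282, 309 , 376,572,684, 742, 766, 820]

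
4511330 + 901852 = 5413182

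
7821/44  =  711/4 = 177.75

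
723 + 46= 769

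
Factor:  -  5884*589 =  - 3465676 =- 2^2*19^1* 31^1*1471^1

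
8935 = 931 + 8004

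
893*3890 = 3473770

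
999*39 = 38961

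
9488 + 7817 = 17305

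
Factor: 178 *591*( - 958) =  - 100779684=- 2^2*3^1*89^1* 197^1 * 479^1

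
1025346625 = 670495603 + 354851022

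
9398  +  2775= 12173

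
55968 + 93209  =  149177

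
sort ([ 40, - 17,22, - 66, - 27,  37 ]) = [-66, - 27, - 17, 22,37,40 ]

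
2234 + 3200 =5434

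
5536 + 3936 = 9472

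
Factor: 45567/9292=2^( - 2)* 3^2*23^(- 1)*61^1 * 83^1 * 101^( - 1 ) 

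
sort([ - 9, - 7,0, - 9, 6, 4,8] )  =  [ - 9, - 9, - 7,0, 4,  6 , 8]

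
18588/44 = 422+5/11 = 422.45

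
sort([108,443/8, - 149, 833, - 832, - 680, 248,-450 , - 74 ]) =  [-832, - 680,-450 ,- 149,-74 , 443/8, 108 , 248, 833]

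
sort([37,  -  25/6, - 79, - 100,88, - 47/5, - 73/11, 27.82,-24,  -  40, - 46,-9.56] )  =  [-100, - 79, - 46 , - 40,  -  24,  -  9.56, - 47/5, - 73/11, - 25/6 , 27.82,37 , 88]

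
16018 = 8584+7434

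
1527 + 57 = 1584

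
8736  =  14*624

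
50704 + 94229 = 144933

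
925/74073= 925/74073  =  0.01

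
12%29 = 12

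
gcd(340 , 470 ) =10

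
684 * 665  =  454860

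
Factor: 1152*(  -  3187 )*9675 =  - 35521027200 = -  2^7*3^4*5^2*43^1*3187^1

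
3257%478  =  389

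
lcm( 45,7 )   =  315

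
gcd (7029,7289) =1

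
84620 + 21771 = 106391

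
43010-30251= 12759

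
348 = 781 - 433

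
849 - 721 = 128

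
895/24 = 37 + 7/24 = 37.29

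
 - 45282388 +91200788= 45918400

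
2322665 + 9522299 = 11844964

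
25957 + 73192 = 99149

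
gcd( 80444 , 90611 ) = 1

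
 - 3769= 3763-7532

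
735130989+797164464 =1532295453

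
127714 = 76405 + 51309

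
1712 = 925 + 787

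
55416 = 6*9236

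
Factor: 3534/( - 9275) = - 2^1*3^1*5^( - 2 )*7^( - 1) * 19^1*31^1*53^( - 1 ) 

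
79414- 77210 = 2204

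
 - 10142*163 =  - 1653146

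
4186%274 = 76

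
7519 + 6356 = 13875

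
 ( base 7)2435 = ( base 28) 14C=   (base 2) 1110001100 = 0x38c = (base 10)908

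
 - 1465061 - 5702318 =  - 7167379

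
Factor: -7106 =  - 2^1*11^1*17^1*19^1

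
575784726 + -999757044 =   -  423972318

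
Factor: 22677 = 3^1 * 7559^1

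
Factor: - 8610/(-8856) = 35/36 = 2^( - 2)*3^( - 2)*5^1  *7^1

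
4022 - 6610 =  - 2588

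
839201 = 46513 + 792688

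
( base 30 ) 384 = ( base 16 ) B80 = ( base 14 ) 1104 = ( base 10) 2944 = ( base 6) 21344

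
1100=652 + 448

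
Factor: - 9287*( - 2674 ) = 24833438 = 2^1*7^1*37^1*191^1*251^1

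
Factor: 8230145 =5^1*7^1*11^1*21377^1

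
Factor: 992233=11^1*90203^1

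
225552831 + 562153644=787706475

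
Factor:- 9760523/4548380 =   -  2^( - 2)*5^(-1 )  *  227419^( - 1 ) * 9760523^1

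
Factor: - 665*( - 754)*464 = 2^5*5^1 * 7^1 * 13^1*19^1* 29^2 = 232654240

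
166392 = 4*41598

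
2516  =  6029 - 3513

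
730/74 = 365/37 = 9.86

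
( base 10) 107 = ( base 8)153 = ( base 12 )8B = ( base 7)212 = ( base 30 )3H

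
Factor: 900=2^2 * 3^2*5^2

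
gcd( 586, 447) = 1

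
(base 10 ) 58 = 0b111010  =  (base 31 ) 1R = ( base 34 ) 1o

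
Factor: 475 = 5^2*19^1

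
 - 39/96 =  - 1 + 19/32  =  - 0.41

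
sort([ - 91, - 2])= [-91, - 2 ] 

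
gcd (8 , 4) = 4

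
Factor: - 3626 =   -  2^1*7^2*37^1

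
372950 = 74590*5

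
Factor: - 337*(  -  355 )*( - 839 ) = - 100373765 = - 5^1*71^1*337^1*839^1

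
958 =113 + 845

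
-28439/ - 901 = 31 + 508/901=31.56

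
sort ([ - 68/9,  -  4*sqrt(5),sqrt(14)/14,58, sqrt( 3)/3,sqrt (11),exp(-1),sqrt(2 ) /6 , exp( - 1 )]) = [-4*sqrt ( 5 ) , - 68/9,sqrt( 2)/6,sqrt(14) /14, exp(- 1 ),exp(-1),sqrt( 3)/3, sqrt(11),58]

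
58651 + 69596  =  128247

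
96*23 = 2208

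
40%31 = 9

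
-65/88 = - 1 + 23/88 = -0.74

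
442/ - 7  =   - 442/7  =  - 63.14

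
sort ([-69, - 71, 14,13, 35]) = [-71, - 69,13, 14,35] 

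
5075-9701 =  - 4626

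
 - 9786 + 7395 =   -  2391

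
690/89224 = 345/44612 = 0.01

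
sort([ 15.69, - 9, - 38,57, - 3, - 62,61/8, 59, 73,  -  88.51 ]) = [ -88.51, - 62, - 38, - 9, - 3,61/8, 15.69, 57,59 , 73]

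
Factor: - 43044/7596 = - 3^ ( - 1) *17^1 =- 17/3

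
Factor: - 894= - 2^1 * 3^1 * 149^1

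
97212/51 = 1906 + 2/17 = 1906.12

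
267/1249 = 267/1249 = 0.21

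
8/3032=1/379 =0.00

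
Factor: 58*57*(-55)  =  - 2^1*3^1*5^1*11^1*19^1 * 29^1 = - 181830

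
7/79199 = 7/79199 = 0.00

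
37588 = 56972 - 19384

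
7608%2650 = 2308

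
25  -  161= - 136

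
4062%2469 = 1593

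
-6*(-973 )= 5838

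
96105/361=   266 + 79/361 = 266.22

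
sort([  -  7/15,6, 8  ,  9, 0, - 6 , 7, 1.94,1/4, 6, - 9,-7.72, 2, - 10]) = [ - 10,- 9, - 7.72, - 6, - 7/15,0,1/4, 1.94,2,6,6,7,8, 9 ] 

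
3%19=3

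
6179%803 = 558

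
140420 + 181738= 322158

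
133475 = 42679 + 90796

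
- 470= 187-657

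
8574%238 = 6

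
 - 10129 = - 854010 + 843881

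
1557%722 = 113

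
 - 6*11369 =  - 68214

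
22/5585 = 22/5585 = 0.00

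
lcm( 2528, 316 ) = 2528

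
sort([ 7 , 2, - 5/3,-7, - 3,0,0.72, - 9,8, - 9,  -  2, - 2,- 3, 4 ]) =[ - 9, - 9, - 7, - 3, - 3, - 2, - 2, - 5/3,0,0.72 , 2,  4,7, 8 ] 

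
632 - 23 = 609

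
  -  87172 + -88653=-175825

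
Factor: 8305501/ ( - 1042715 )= - 5^(  -  1 )*37^1 * 107^( - 1 ) * 1949^(-1 ) * 224473^1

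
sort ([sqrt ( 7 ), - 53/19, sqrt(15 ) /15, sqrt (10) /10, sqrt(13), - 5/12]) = [ - 53/19, - 5/12, sqrt(15 )/15, sqrt( 10) /10,sqrt ( 7), sqrt( 13) ]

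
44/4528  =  11/1132 = 0.01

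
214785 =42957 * 5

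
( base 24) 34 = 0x4c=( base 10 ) 76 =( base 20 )3g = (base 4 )1030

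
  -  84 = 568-652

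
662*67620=44764440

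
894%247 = 153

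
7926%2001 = 1923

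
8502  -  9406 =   -  904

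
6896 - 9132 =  - 2236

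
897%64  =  1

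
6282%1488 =330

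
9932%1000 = 932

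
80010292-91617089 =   -  11606797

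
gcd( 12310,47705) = 5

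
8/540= 2/135= 0.01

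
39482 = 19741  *2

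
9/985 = 9/985 =0.01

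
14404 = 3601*4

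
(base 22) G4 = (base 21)gk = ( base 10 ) 356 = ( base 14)1B6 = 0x164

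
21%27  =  21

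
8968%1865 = 1508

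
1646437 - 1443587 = 202850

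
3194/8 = 399  +  1/4 = 399.25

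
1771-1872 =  - 101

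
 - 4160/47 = - 4160/47 =-88.51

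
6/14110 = 3/7055 = 0.00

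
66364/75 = 66364/75 = 884.85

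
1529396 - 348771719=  - 347242323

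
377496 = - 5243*(  -  72)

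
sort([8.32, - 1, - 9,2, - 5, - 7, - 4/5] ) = [- 9 , - 7, - 5, - 1,-4/5,2,8.32] 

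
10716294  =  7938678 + 2777616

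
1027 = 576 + 451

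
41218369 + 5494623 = 46712992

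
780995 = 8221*95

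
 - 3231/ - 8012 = 3231/8012 = 0.40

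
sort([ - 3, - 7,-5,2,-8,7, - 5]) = [  -  8, - 7,-5 , - 5, - 3 , 2,7 ]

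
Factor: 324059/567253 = 541^1*947^( - 1 ) = 541/947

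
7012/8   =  1753/2= 876.50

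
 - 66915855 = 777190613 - 844106468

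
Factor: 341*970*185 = 61192450 = 2^1*5^2*11^1 *31^1*37^1*97^1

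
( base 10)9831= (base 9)14433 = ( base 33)90u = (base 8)23147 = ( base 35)80V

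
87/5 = 87/5  =  17.40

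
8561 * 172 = 1472492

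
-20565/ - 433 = 20565/433 = 47.49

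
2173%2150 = 23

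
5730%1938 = 1854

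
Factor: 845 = 5^1  *13^2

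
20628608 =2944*7007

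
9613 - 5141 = 4472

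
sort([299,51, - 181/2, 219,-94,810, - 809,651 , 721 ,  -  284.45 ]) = [-809, - 284.45,-94, - 181/2,51, 219, 299,651,721,810]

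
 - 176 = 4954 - 5130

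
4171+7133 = 11304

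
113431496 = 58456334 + 54975162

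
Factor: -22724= - 2^2*  13^1*19^1*23^1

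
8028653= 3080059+4948594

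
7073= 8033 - 960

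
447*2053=917691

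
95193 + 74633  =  169826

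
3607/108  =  3607/108 = 33.40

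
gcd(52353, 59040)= 9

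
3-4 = -1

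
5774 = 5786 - 12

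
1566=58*27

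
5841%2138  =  1565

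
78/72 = 1+1/12 = 1.08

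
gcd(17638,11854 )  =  2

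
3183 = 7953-4770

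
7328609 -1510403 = 5818206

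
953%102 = 35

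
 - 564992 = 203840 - 768832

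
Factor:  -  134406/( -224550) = 7467/12475 = 3^1*  5^(-2)*19^1*131^1*499^(-1)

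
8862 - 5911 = 2951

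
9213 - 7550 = 1663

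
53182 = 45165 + 8017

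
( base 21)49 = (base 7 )162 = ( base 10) 93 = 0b1011101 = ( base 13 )72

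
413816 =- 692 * ( - 598)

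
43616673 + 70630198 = 114246871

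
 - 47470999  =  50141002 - 97612001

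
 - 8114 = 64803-72917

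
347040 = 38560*9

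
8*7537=60296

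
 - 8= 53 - 61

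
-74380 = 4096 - 78476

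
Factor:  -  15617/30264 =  - 161/312 = - 2^ (  -  3 )*3^( - 1)*7^1 * 13^( - 1 )*  23^1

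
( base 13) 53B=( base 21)20D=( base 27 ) 164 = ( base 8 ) 1577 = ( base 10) 895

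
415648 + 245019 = 660667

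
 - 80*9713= -777040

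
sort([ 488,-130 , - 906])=[ - 906, - 130 , 488]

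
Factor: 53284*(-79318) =-2^3*7^1*11^1 * 173^1* 39659^1 = -4226380312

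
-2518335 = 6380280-8898615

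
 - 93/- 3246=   31/1082 = 0.03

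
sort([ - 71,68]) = [-71,68 ]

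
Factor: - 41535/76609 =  - 3^2*5^1*83^(-1) = - 45/83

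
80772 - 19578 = 61194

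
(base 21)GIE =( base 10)7448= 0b1110100011000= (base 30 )888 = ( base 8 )16430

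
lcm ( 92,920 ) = 920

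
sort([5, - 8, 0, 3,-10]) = [-10,  -  8, 0,3,  5] 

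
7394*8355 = 61776870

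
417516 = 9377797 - 8960281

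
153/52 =2 + 49/52 = 2.94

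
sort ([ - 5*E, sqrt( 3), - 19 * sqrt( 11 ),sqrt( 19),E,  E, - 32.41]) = [ - 19 * sqrt(11 ), - 32.41 , - 5*E,sqrt( 3 ),  E,E, sqrt( 19)]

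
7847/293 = 7847/293 = 26.78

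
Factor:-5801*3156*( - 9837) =180095363172  =  2^2 * 3^3*263^1*1093^1*5801^1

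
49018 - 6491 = 42527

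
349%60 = 49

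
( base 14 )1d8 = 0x182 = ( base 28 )DM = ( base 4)12002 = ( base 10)386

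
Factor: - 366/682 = - 3^1*11^ ( - 1)*31^(-1)*61^1=-  183/341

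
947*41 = 38827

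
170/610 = 17/61 =0.28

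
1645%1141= 504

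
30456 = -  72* (-423)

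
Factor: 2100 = 2^2*3^1 * 5^2*7^1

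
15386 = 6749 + 8637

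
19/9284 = 19/9284 = 0.00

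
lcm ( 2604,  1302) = 2604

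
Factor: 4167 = 3^2*463^1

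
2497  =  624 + 1873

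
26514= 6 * 4419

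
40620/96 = 3385/8= 423.12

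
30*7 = 210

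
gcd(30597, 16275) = 651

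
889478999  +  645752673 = 1535231672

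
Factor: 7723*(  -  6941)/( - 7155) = 3^ ( -3)*5^(-1)*11^1*53^(-1)*631^1*7723^1=53605343/7155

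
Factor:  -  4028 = -2^2*19^1*53^1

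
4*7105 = 28420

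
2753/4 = 688 + 1/4= 688.25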